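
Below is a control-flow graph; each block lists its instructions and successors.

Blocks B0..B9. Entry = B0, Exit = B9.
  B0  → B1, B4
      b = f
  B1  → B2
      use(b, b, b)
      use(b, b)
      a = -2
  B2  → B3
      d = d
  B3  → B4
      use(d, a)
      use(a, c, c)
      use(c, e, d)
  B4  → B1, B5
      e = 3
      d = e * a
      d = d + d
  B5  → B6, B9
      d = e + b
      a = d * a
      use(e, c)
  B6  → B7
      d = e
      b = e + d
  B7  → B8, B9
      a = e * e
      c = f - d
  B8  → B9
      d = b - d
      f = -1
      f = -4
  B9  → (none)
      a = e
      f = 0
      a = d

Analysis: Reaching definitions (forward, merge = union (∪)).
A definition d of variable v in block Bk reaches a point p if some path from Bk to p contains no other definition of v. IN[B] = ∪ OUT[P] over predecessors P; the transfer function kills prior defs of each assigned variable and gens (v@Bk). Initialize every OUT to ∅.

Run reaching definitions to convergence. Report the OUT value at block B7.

Converged values:
  B0:   IN={}   OUT={b@B0}
  B1:   IN={a@B1, b@B0, d@B4, e@B4}   OUT={a@B1, b@B0, d@B4, e@B4}
  B2:   IN={a@B1, b@B0, d@B4, e@B4}   OUT={a@B1, b@B0, d@B2, e@B4}
  B3:   IN={a@B1, b@B0, d@B2, e@B4}   OUT={a@B1, b@B0, d@B2, e@B4}
  B4:   IN={a@B1, b@B0, d@B2, e@B4}   OUT={a@B1, b@B0, d@B4, e@B4}
  B5:   IN={a@B1, b@B0, d@B4, e@B4}   OUT={a@B5, b@B0, d@B5, e@B4}
  B6:   IN={a@B5, b@B0, d@B5, e@B4}   OUT={a@B5, b@B6, d@B6, e@B4}
  B7:   IN={a@B5, b@B6, d@B6, e@B4}   OUT={a@B7, b@B6, c@B7, d@B6, e@B4}
  B8:   IN={a@B7, b@B6, c@B7, d@B6, e@B4}   OUT={a@B7, b@B6, c@B7, d@B8, e@B4, f@B8}
  B9:   IN={a@B5, a@B7, b@B0, b@B6, c@B7, d@B5, d@B6, d@B8, e@B4, f@B8}   OUT={a@B9, b@B0, b@B6, c@B7, d@B5, d@B6, d@B8, e@B4, f@B9}

Merge at B7: IN[B7] = OUT[B6] = {a@B5, b@B6, d@B6, e@B4}
Applying B7's transfer function to that IN value gives OUT[B7] (row B7 above).

Answer: {a@B7, b@B6, c@B7, d@B6, e@B4}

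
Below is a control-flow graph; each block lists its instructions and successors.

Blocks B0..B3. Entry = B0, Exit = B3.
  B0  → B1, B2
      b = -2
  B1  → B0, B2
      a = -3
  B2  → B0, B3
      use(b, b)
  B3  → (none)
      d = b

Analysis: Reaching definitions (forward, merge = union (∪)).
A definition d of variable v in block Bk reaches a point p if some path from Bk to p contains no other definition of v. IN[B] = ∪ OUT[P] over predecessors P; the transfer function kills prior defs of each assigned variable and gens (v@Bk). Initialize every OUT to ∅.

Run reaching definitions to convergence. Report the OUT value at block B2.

Answer: {a@B1, b@B0}

Derivation:
Fixpoint table:
  B0: | IN={a@B1, b@B0} | OUT={a@B1, b@B0}
  B1: | IN={a@B1, b@B0} | OUT={a@B1, b@B0}
  B2: | IN={a@B1, b@B0} | OUT={a@B1, b@B0}
  B3: | IN={a@B1, b@B0} | OUT={a@B1, b@B0, d@B3}

Merge at B2: IN[B2] = OUT[B0] ⊔ OUT[B1] = {a@B1, b@B0}
Applying B2's transfer function to that IN value gives OUT[B2] (row B2 above).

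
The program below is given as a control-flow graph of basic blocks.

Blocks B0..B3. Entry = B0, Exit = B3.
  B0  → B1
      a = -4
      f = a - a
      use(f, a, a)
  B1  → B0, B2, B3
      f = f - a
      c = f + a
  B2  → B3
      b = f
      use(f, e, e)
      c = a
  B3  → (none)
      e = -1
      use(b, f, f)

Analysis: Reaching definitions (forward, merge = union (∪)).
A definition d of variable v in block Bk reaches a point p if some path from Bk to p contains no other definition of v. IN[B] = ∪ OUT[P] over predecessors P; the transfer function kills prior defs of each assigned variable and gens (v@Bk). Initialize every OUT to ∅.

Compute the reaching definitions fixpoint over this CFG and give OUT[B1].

Answer: {a@B0, c@B1, f@B1}

Working:
Per-block solution:
  B0:  IN={a@B0, c@B1, f@B1}  OUT={a@B0, c@B1, f@B0}
  B1:  IN={a@B0, c@B1, f@B0}  OUT={a@B0, c@B1, f@B1}
  B2:  IN={a@B0, c@B1, f@B1}  OUT={a@B0, b@B2, c@B2, f@B1}
  B3:  IN={a@B0, b@B2, c@B1, c@B2, f@B1}  OUT={a@B0, b@B2, c@B1, c@B2, e@B3, f@B1}

Merge at B1: IN[B1] = OUT[B0] = {a@B0, c@B1, f@B0}
Applying B1's transfer function to that IN value gives OUT[B1] (row B1 above).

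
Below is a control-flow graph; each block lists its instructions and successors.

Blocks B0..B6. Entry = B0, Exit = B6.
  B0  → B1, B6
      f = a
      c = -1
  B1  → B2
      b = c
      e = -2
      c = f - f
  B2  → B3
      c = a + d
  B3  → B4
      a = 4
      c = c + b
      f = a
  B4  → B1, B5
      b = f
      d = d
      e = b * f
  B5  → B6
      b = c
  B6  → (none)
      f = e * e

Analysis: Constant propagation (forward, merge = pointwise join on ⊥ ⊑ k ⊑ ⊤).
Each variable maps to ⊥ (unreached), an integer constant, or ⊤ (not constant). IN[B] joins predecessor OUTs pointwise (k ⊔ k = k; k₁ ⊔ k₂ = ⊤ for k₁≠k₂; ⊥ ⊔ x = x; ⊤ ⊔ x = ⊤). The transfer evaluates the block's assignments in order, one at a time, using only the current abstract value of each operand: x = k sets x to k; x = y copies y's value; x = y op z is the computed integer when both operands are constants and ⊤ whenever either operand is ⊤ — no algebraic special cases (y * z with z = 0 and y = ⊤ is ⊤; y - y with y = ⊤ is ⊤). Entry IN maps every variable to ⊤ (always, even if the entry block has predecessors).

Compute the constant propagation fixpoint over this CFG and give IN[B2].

Converged values:
  B0: | IN=(all ⊤) | OUT={c:-1; rest ⊤}
  B1: | IN=(all ⊤) | OUT={e:-2; rest ⊤}
  B2: | IN={e:-2; rest ⊤} | OUT={e:-2; rest ⊤}
  B3: | IN={e:-2; rest ⊤} | OUT={a:4, e:-2, f:4; rest ⊤}
  B4: | IN={a:4, e:-2, f:4; rest ⊤} | OUT={a:4, b:4, e:16, f:4; rest ⊤}
  B5: | IN={a:4, b:4, e:16, f:4; rest ⊤} | OUT={a:4, e:16, f:4; rest ⊤}
  B6: | IN=(all ⊤) | OUT=(all ⊤)

Merge at B2: IN[B2] = OUT[B1] = {a: ⊤, b: ⊤, c: ⊤, d: ⊤, e: -2, f: ⊤}

Answer: {a: ⊤, b: ⊤, c: ⊤, d: ⊤, e: -2, f: ⊤}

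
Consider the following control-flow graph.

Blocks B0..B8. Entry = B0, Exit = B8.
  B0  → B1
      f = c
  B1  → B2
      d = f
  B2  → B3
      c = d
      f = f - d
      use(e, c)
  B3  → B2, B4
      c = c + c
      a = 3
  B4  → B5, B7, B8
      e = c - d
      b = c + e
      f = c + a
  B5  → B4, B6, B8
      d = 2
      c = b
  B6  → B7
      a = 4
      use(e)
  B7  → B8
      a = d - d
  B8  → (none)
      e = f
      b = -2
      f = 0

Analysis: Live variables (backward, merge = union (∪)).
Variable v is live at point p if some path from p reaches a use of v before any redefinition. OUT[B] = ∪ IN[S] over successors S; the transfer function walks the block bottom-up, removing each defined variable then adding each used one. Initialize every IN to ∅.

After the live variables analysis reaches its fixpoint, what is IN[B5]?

Answer: {a, b, e, f}

Working:
Per-block solution:
  B0:  IN={c, e}  OUT={e, f}
  B1:  IN={e, f}  OUT={d, e, f}
  B2:  IN={d, e, f}  OUT={c, d, e, f}
  B3:  IN={c, d, e, f}  OUT={a, c, d, e, f}
  B4:  IN={a, c, d}  OUT={a, b, d, e, f}
  B5:  IN={a, b, e, f}  OUT={a, c, d, e, f}
  B6:  IN={d, e, f}  OUT={d, f}
  B7:  IN={d, f}  OUT={f}
  B8:  IN={f}  OUT={}

Merge at B5: OUT[B5] = IN[B4] ⊔ IN[B6] ⊔ IN[B8] = {a, c, d, e, f}
Applying B5's transfer function to that OUT value gives IN[B5] (row B5 above).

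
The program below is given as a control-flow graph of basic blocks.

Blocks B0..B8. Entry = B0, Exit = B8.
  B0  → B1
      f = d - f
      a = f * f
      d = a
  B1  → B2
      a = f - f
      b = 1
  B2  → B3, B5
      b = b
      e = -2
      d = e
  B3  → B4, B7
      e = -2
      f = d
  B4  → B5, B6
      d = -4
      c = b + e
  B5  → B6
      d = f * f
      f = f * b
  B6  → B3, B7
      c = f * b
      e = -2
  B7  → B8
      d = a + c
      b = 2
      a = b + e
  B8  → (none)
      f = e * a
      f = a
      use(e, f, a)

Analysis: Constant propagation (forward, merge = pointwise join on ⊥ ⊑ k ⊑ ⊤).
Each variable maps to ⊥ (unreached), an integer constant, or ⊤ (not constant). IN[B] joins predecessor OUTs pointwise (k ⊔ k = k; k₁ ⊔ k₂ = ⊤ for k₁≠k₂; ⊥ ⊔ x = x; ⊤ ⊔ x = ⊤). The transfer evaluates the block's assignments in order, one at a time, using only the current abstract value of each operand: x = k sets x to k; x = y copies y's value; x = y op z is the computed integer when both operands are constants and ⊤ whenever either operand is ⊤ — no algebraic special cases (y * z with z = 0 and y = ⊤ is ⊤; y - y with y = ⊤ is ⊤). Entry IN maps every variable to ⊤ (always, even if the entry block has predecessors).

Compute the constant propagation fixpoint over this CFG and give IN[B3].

Per-block solution:
  B0:  IN=(all ⊤)  OUT=(all ⊤)
  B1:  IN=(all ⊤)  OUT={b:1; rest ⊤}
  B2:  IN={b:1; rest ⊤}  OUT={b:1, d:-2, e:-2; rest ⊤}
  B3:  IN={b:1, e:-2; rest ⊤}  OUT={b:1, e:-2; rest ⊤}
  B4:  IN={b:1, e:-2; rest ⊤}  OUT={b:1, c:-1, d:-4, e:-2; rest ⊤}
  B5:  IN={b:1, e:-2; rest ⊤}  OUT={b:1, e:-2; rest ⊤}
  B6:  IN={b:1, e:-2; rest ⊤}  OUT={b:1, e:-2; rest ⊤}
  B7:  IN={b:1, e:-2; rest ⊤}  OUT={a:0, b:2, e:-2; rest ⊤}
  B8:  IN={a:0, b:2, e:-2; rest ⊤}  OUT={a:0, b:2, e:-2, f:0; rest ⊤}

Merge at B3: IN[B3] = OUT[B2] ⊔ OUT[B6] = {a: ⊤, b: 1, c: ⊤, d: ⊤, e: -2, f: ⊤}

Answer: {a: ⊤, b: 1, c: ⊤, d: ⊤, e: -2, f: ⊤}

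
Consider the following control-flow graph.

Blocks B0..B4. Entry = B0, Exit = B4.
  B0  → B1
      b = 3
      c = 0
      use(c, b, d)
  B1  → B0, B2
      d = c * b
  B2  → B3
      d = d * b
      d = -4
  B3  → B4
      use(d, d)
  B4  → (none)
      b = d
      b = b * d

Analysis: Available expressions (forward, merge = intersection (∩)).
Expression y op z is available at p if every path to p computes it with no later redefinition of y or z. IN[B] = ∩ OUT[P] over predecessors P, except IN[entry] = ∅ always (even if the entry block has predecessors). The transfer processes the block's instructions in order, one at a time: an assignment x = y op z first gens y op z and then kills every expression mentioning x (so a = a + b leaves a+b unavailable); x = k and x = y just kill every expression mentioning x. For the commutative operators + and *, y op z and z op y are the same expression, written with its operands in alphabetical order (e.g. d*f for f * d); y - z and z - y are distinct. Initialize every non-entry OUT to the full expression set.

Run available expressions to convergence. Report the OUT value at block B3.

Answer: {b*c}

Working:
Per-block solution:
  B0: | IN={} | OUT={}
  B1: | IN={} | OUT={b*c}
  B2: | IN={b*c} | OUT={b*c}
  B3: | IN={b*c} | OUT={b*c}
  B4: | IN={b*c} | OUT={}

Merge at B3: IN[B3] = OUT[B2] = {b*c}
Applying B3's transfer function to that IN value gives OUT[B3] (row B3 above).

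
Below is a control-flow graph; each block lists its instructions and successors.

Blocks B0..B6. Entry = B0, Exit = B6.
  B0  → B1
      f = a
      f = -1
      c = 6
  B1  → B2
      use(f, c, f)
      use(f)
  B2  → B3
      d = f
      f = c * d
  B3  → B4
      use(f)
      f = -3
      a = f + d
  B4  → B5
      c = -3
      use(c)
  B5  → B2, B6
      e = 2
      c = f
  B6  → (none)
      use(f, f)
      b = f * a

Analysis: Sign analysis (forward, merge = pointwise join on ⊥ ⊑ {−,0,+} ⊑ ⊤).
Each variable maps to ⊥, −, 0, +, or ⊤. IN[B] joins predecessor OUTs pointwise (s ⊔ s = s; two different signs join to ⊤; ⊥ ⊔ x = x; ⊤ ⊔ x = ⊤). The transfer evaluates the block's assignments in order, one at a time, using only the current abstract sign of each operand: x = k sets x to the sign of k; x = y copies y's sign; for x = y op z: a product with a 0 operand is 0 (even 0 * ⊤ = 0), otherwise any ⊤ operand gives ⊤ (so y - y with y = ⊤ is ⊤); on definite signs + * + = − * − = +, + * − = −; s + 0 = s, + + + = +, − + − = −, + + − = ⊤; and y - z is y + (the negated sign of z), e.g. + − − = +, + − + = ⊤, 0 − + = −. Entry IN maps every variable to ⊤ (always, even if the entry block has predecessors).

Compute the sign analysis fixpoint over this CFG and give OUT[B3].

Per-block solution:
  B0:   IN=(all ⊤)   OUT={c:+, f:-; rest ⊤}
  B1:   IN={c:+, f:-; rest ⊤}   OUT={c:+, f:-; rest ⊤}
  B2:   IN={f:-; rest ⊤}   OUT={d:-; rest ⊤}
  B3:   IN={d:-; rest ⊤}   OUT={a:-, d:-, f:-; rest ⊤}
  B4:   IN={a:-, d:-, f:-; rest ⊤}   OUT={a:-, c:-, d:-, f:-; rest ⊤}
  B5:   IN={a:-, c:-, d:-, f:-; rest ⊤}   OUT={a:-, c:-, d:-, e:+, f:-; rest ⊤}
  B6:   IN={a:-, c:-, d:-, e:+, f:-; rest ⊤}   OUT={a:-, b:+, c:-, d:-, e:+, f:-; rest ⊤}

Merge at B3: IN[B3] = OUT[B2] = {a: ⊤, b: ⊤, c: ⊤, d: -, e: ⊤, f: ⊤}
Applying B3's transfer function to that IN value gives OUT[B3] (row B3 above).

Answer: {a: -, b: ⊤, c: ⊤, d: -, e: ⊤, f: -}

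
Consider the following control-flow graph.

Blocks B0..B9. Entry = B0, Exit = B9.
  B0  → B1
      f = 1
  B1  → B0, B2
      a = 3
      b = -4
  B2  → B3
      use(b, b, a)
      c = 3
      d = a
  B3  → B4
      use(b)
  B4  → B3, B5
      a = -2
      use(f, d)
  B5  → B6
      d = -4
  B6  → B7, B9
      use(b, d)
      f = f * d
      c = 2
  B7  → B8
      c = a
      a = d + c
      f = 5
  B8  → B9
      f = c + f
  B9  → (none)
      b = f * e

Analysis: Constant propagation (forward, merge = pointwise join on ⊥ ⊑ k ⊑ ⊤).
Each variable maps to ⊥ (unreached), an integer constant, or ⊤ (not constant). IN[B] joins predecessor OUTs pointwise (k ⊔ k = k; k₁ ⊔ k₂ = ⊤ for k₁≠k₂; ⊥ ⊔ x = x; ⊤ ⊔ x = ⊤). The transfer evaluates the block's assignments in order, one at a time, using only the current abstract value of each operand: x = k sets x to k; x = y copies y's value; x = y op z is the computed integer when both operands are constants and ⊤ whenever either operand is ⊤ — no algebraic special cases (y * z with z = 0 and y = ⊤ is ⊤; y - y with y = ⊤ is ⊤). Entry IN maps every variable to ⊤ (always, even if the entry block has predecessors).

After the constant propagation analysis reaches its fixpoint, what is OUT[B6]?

Answer: {a: -2, b: -4, c: 2, d: -4, e: ⊤, f: -4}

Working:
Converged values:
  B0:   IN=(all ⊤)   OUT={f:1; rest ⊤}
  B1:   IN={f:1; rest ⊤}   OUT={a:3, b:-4, f:1; rest ⊤}
  B2:   IN={a:3, b:-4, f:1; rest ⊤}   OUT={a:3, b:-4, c:3, d:3, f:1; rest ⊤}
  B3:   IN={b:-4, c:3, d:3, f:1; rest ⊤}   OUT={b:-4, c:3, d:3, f:1; rest ⊤}
  B4:   IN={b:-4, c:3, d:3, f:1; rest ⊤}   OUT={a:-2, b:-4, c:3, d:3, f:1; rest ⊤}
  B5:   IN={a:-2, b:-4, c:3, d:3, f:1; rest ⊤}   OUT={a:-2, b:-4, c:3, d:-4, f:1; rest ⊤}
  B6:   IN={a:-2, b:-4, c:3, d:-4, f:1; rest ⊤}   OUT={a:-2, b:-4, c:2, d:-4, f:-4; rest ⊤}
  B7:   IN={a:-2, b:-4, c:2, d:-4, f:-4; rest ⊤}   OUT={a:-6, b:-4, c:-2, d:-4, f:5; rest ⊤}
  B8:   IN={a:-6, b:-4, c:-2, d:-4, f:5; rest ⊤}   OUT={a:-6, b:-4, c:-2, d:-4, f:3; rest ⊤}
  B9:   IN={b:-4, d:-4; rest ⊤}   OUT={d:-4; rest ⊤}

Merge at B6: IN[B6] = OUT[B5] = {a: -2, b: -4, c: 3, d: -4, e: ⊤, f: 1}
Applying B6's transfer function to that IN value gives OUT[B6] (row B6 above).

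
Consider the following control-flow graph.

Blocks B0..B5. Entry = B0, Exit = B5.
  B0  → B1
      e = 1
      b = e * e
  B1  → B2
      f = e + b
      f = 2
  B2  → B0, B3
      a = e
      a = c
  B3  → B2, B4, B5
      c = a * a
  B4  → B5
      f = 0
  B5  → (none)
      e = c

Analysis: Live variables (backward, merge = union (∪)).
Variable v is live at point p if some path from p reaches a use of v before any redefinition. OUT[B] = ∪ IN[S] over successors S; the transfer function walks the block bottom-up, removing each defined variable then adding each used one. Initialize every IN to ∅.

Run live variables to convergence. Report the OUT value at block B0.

Converged values:
  B0:  IN={c}  OUT={b, c, e}
  B1:  IN={b, c, e}  OUT={c, e}
  B2:  IN={c, e}  OUT={a, c, e}
  B3:  IN={a, e}  OUT={c, e}
  B4:  IN={c}  OUT={c}
  B5:  IN={c}  OUT={}

Merge at B0: OUT[B0] = IN[B1] = {b, c, e}

Answer: {b, c, e}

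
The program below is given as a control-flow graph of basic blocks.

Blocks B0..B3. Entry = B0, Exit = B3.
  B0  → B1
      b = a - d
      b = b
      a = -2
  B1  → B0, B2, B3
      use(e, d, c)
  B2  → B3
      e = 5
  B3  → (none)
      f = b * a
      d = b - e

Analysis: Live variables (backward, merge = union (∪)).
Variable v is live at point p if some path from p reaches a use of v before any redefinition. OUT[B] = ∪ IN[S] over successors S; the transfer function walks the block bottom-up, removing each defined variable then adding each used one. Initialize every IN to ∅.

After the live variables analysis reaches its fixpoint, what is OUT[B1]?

Per-block solution:
  B0: | IN={a, c, d, e} | OUT={a, b, c, d, e}
  B1: | IN={a, b, c, d, e} | OUT={a, b, c, d, e}
  B2: | IN={a, b} | OUT={a, b, e}
  B3: | IN={a, b, e} | OUT={}

Merge at B1: OUT[B1] = IN[B0] ⊔ IN[B2] ⊔ IN[B3] = {a, b, c, d, e}

Answer: {a, b, c, d, e}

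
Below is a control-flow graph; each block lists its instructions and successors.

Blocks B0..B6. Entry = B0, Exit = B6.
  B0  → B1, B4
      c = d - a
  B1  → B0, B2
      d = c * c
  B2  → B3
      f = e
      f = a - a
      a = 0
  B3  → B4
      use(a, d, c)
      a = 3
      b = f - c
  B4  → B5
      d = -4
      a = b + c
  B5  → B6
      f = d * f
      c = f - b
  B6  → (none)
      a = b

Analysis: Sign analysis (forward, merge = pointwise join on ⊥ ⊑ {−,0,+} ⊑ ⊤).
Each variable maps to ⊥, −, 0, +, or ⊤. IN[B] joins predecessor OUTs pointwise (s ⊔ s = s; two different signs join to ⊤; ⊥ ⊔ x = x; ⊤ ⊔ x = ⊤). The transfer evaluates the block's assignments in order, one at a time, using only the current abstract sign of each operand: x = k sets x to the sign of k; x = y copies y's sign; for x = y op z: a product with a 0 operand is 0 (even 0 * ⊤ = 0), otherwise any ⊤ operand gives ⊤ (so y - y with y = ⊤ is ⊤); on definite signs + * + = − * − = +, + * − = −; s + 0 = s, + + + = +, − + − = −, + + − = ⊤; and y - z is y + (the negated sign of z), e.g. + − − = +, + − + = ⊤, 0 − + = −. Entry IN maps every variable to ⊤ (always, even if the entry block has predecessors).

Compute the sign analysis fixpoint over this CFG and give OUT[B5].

Answer: {a: ⊤, b: ⊤, c: ⊤, d: -, e: ⊤, f: ⊤}

Derivation:
Converged values:
  B0: | IN=(all ⊤) | OUT=(all ⊤)
  B1: | IN=(all ⊤) | OUT=(all ⊤)
  B2: | IN=(all ⊤) | OUT={a:0; rest ⊤}
  B3: | IN={a:0; rest ⊤} | OUT={a:+; rest ⊤}
  B4: | IN=(all ⊤) | OUT={d:-; rest ⊤}
  B5: | IN={d:-; rest ⊤} | OUT={d:-; rest ⊤}
  B6: | IN={d:-; rest ⊤} | OUT={d:-; rest ⊤}

Merge at B5: IN[B5] = OUT[B4] = {a: ⊤, b: ⊤, c: ⊤, d: -, e: ⊤, f: ⊤}
Applying B5's transfer function to that IN value gives OUT[B5] (row B5 above).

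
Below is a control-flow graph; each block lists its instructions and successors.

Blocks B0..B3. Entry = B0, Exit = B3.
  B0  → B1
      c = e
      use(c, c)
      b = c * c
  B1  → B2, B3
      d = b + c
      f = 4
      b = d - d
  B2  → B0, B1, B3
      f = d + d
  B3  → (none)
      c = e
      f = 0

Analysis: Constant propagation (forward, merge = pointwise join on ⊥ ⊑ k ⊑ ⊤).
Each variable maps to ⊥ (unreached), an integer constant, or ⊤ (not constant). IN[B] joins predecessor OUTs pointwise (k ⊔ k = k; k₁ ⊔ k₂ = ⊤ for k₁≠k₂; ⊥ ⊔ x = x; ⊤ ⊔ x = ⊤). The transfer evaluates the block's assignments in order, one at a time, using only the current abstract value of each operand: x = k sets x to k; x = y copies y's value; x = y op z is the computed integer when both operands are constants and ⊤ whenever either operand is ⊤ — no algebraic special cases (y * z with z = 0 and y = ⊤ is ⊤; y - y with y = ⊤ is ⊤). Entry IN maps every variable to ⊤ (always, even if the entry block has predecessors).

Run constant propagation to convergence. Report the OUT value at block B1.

Answer: {a: ⊤, b: ⊤, c: ⊤, d: ⊤, e: ⊤, f: 4}

Derivation:
Converged values:
  B0:   IN=(all ⊤)   OUT=(all ⊤)
  B1:   IN=(all ⊤)   OUT={f:4; rest ⊤}
  B2:   IN={f:4; rest ⊤}   OUT=(all ⊤)
  B3:   IN=(all ⊤)   OUT={f:0; rest ⊤}

Merge at B1: IN[B1] = OUT[B0] ⊔ OUT[B2] = {a: ⊤, b: ⊤, c: ⊤, d: ⊤, e: ⊤, f: ⊤}
Applying B1's transfer function to that IN value gives OUT[B1] (row B1 above).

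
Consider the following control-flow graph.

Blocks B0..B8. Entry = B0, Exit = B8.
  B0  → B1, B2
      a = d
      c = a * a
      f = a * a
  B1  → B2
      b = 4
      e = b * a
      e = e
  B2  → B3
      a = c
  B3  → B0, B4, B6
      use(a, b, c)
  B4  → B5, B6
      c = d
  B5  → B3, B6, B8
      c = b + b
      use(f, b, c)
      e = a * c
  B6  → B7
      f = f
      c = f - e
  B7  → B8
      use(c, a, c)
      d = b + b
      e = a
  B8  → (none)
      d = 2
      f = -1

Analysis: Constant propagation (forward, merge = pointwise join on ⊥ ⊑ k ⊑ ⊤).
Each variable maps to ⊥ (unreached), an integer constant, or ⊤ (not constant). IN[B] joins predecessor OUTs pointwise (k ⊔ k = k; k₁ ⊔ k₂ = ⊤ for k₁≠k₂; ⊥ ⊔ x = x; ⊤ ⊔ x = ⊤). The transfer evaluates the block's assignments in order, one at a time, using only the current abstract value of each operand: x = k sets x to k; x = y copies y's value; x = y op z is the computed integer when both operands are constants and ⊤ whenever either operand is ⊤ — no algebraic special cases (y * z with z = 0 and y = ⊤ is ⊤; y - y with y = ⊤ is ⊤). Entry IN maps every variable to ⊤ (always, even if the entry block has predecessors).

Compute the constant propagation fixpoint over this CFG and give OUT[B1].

Answer: {a: ⊤, b: 4, c: ⊤, d: ⊤, e: ⊤, f: ⊤}

Trace:
Converged values:
  B0:   IN=(all ⊤)   OUT=(all ⊤)
  B1:   IN=(all ⊤)   OUT={b:4; rest ⊤}
  B2:   IN=(all ⊤)   OUT=(all ⊤)
  B3:   IN=(all ⊤)   OUT=(all ⊤)
  B4:   IN=(all ⊤)   OUT=(all ⊤)
  B5:   IN=(all ⊤)   OUT=(all ⊤)
  B6:   IN=(all ⊤)   OUT=(all ⊤)
  B7:   IN=(all ⊤)   OUT=(all ⊤)
  B8:   IN=(all ⊤)   OUT={d:2, f:-1; rest ⊤}

Merge at B1: IN[B1] = OUT[B0] = {a: ⊤, b: ⊤, c: ⊤, d: ⊤, e: ⊤, f: ⊤}
Applying B1's transfer function to that IN value gives OUT[B1] (row B1 above).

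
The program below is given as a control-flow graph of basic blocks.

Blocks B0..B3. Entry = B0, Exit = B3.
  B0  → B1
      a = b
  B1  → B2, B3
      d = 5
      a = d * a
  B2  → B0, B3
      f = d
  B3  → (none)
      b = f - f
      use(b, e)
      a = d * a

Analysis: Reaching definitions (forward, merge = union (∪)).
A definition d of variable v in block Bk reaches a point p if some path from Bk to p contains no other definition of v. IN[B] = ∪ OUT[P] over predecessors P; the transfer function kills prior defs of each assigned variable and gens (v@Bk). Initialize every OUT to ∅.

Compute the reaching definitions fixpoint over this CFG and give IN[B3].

Answer: {a@B1, d@B1, f@B2}

Working:
Per-block solution:
  B0: | IN={a@B1, d@B1, f@B2} | OUT={a@B0, d@B1, f@B2}
  B1: | IN={a@B0, d@B1, f@B2} | OUT={a@B1, d@B1, f@B2}
  B2: | IN={a@B1, d@B1, f@B2} | OUT={a@B1, d@B1, f@B2}
  B3: | IN={a@B1, d@B1, f@B2} | OUT={a@B3, b@B3, d@B1, f@B2}

Merge at B3: IN[B3] = OUT[B1] ⊔ OUT[B2] = {a@B1, d@B1, f@B2}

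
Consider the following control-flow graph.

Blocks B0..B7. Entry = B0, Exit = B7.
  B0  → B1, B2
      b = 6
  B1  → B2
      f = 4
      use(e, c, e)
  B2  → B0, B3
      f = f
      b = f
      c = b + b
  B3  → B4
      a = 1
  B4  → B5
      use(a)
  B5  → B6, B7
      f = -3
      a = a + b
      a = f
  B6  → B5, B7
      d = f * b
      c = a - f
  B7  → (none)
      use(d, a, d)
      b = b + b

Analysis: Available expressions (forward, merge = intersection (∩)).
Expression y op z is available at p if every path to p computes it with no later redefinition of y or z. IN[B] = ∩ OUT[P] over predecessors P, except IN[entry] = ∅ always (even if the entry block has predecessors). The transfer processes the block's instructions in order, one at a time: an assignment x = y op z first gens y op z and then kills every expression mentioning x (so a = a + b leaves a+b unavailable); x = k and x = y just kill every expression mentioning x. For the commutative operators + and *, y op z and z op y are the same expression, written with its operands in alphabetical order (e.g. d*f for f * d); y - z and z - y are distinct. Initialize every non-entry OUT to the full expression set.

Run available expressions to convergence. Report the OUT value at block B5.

Answer: {b+b}

Derivation:
Fixpoint table:
  B0:   IN={}   OUT={}
  B1:   IN={}   OUT={}
  B2:   IN={}   OUT={b+b}
  B3:   IN={b+b}   OUT={b+b}
  B4:   IN={b+b}   OUT={b+b}
  B5:   IN={b+b}   OUT={b+b}
  B6:   IN={b+b}   OUT={a-f, b*f, b+b}
  B7:   IN={b+b}   OUT={}

Merge at B5: IN[B5] = OUT[B4] ∩ OUT[B6] = {b+b}
Applying B5's transfer function to that IN value gives OUT[B5] (row B5 above).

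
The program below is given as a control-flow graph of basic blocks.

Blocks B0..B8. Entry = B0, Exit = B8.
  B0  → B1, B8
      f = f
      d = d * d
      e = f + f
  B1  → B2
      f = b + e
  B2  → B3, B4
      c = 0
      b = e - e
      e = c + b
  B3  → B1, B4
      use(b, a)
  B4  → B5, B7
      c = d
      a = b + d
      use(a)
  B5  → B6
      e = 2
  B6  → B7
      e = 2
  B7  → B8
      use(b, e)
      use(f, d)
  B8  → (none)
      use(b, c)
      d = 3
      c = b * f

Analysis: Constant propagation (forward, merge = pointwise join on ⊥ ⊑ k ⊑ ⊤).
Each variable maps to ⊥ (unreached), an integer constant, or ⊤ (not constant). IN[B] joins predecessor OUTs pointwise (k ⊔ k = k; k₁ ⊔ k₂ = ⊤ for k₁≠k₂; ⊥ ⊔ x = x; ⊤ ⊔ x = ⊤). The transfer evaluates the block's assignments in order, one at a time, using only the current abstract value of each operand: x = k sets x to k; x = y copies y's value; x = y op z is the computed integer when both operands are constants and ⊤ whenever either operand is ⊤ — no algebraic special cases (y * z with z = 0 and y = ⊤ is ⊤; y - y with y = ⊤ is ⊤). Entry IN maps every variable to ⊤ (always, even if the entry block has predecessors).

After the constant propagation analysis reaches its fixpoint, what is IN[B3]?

Answer: {a: ⊤, b: ⊤, c: 0, d: ⊤, e: ⊤, f: ⊤}

Derivation:
Converged values:
  B0:   IN=(all ⊤)   OUT=(all ⊤)
  B1:   IN=(all ⊤)   OUT=(all ⊤)
  B2:   IN=(all ⊤)   OUT={c:0; rest ⊤}
  B3:   IN={c:0; rest ⊤}   OUT={c:0; rest ⊤}
  B4:   IN={c:0; rest ⊤}   OUT=(all ⊤)
  B5:   IN=(all ⊤)   OUT={e:2; rest ⊤}
  B6:   IN={e:2; rest ⊤}   OUT={e:2; rest ⊤}
  B7:   IN=(all ⊤)   OUT=(all ⊤)
  B8:   IN=(all ⊤)   OUT={d:3; rest ⊤}

Merge at B3: IN[B3] = OUT[B2] = {a: ⊤, b: ⊤, c: 0, d: ⊤, e: ⊤, f: ⊤}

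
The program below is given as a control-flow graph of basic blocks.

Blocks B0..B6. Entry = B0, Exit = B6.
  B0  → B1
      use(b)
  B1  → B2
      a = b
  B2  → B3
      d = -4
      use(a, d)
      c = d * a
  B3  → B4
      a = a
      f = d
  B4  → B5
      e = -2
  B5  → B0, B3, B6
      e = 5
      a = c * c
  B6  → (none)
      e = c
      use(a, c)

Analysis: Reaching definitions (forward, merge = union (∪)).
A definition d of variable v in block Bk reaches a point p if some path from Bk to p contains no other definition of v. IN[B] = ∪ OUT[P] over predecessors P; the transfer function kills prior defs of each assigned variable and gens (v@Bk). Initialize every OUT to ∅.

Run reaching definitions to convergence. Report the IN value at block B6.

Answer: {a@B5, c@B2, d@B2, e@B5, f@B3}

Derivation:
Per-block solution:
  B0:   IN={a@B5, c@B2, d@B2, e@B5, f@B3}   OUT={a@B5, c@B2, d@B2, e@B5, f@B3}
  B1:   IN={a@B5, c@B2, d@B2, e@B5, f@B3}   OUT={a@B1, c@B2, d@B2, e@B5, f@B3}
  B2:   IN={a@B1, c@B2, d@B2, e@B5, f@B3}   OUT={a@B1, c@B2, d@B2, e@B5, f@B3}
  B3:   IN={a@B1, a@B5, c@B2, d@B2, e@B5, f@B3}   OUT={a@B3, c@B2, d@B2, e@B5, f@B3}
  B4:   IN={a@B3, c@B2, d@B2, e@B5, f@B3}   OUT={a@B3, c@B2, d@B2, e@B4, f@B3}
  B5:   IN={a@B3, c@B2, d@B2, e@B4, f@B3}   OUT={a@B5, c@B2, d@B2, e@B5, f@B3}
  B6:   IN={a@B5, c@B2, d@B2, e@B5, f@B3}   OUT={a@B5, c@B2, d@B2, e@B6, f@B3}

Merge at B6: IN[B6] = OUT[B5] = {a@B5, c@B2, d@B2, e@B5, f@B3}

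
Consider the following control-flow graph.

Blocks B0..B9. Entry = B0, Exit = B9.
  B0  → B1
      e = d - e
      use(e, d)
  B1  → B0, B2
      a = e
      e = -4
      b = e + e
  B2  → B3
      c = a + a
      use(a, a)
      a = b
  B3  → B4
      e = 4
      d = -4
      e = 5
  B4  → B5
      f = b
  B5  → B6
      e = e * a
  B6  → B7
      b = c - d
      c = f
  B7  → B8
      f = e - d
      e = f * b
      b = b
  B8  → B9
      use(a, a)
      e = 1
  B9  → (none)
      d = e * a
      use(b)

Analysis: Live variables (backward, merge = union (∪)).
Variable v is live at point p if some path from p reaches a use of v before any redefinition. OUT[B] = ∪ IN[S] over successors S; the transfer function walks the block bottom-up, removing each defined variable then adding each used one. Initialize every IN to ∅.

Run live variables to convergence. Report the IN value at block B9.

Converged values:
  B0: | IN={d, e} | OUT={d, e}
  B1: | IN={d, e} | OUT={a, b, d, e}
  B2: | IN={a, b} | OUT={a, b, c}
  B3: | IN={a, b, c} | OUT={a, b, c, d, e}
  B4: | IN={a, b, c, d, e} | OUT={a, c, d, e, f}
  B5: | IN={a, c, d, e, f} | OUT={a, c, d, e, f}
  B6: | IN={a, c, d, e, f} | OUT={a, b, d, e}
  B7: | IN={a, b, d, e} | OUT={a, b}
  B8: | IN={a, b} | OUT={a, b, e}
  B9: | IN={a, b, e} | OUT={}

B9 is the boundary node: OUT[B9] = {}
Applying B9's transfer function to that OUT value gives IN[B9] (row B9 above).

Answer: {a, b, e}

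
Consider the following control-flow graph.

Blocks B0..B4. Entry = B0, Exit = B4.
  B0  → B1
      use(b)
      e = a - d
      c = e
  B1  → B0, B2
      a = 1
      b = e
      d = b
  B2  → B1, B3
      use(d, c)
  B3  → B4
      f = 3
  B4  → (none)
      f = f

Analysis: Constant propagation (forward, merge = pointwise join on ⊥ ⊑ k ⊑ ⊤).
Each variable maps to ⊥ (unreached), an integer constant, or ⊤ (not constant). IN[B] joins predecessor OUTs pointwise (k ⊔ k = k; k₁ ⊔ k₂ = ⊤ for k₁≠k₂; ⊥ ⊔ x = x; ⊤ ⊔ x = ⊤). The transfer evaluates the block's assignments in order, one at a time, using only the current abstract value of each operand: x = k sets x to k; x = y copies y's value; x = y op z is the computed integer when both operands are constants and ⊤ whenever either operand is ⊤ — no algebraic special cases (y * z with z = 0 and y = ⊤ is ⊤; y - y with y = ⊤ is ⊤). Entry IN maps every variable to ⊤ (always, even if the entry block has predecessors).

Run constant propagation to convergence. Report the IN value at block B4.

Answer: {a: 1, b: ⊤, c: ⊤, d: ⊤, e: ⊤, f: 3}

Working:
Per-block solution:
  B0:   IN=(all ⊤)   OUT=(all ⊤)
  B1:   IN=(all ⊤)   OUT={a:1; rest ⊤}
  B2:   IN={a:1; rest ⊤}   OUT={a:1; rest ⊤}
  B3:   IN={a:1; rest ⊤}   OUT={a:1, f:3; rest ⊤}
  B4:   IN={a:1, f:3; rest ⊤}   OUT={a:1, f:3; rest ⊤}

Merge at B4: IN[B4] = OUT[B3] = {a: 1, b: ⊤, c: ⊤, d: ⊤, e: ⊤, f: 3}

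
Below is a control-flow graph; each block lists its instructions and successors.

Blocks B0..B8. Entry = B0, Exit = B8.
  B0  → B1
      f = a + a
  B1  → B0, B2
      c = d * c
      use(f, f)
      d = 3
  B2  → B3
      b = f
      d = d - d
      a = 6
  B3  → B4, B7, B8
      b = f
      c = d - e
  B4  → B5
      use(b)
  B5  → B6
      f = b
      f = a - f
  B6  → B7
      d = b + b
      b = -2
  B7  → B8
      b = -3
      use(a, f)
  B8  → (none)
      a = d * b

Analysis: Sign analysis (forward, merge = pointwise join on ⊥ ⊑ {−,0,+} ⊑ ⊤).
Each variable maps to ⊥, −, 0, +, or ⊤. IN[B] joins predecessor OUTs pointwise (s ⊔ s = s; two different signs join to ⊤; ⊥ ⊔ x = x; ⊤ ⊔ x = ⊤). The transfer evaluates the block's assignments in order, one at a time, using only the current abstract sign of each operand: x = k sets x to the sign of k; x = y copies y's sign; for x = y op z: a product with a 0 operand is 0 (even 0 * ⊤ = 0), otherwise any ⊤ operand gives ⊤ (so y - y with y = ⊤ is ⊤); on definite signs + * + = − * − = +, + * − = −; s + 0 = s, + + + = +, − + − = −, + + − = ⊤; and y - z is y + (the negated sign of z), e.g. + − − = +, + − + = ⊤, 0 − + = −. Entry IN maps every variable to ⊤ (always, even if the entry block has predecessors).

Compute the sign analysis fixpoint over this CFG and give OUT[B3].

Answer: {a: +, b: ⊤, c: ⊤, d: ⊤, e: ⊤, f: ⊤}

Trace:
Converged values:
  B0: | IN=(all ⊤) | OUT=(all ⊤)
  B1: | IN=(all ⊤) | OUT={d:+; rest ⊤}
  B2: | IN={d:+; rest ⊤} | OUT={a:+; rest ⊤}
  B3: | IN={a:+; rest ⊤} | OUT={a:+; rest ⊤}
  B4: | IN={a:+; rest ⊤} | OUT={a:+; rest ⊤}
  B5: | IN={a:+; rest ⊤} | OUT={a:+; rest ⊤}
  B6: | IN={a:+; rest ⊤} | OUT={a:+, b:-; rest ⊤}
  B7: | IN={a:+; rest ⊤} | OUT={a:+, b:-; rest ⊤}
  B8: | IN={a:+; rest ⊤} | OUT=(all ⊤)

Merge at B3: IN[B3] = OUT[B2] = {a: +, b: ⊤, c: ⊤, d: ⊤, e: ⊤, f: ⊤}
Applying B3's transfer function to that IN value gives OUT[B3] (row B3 above).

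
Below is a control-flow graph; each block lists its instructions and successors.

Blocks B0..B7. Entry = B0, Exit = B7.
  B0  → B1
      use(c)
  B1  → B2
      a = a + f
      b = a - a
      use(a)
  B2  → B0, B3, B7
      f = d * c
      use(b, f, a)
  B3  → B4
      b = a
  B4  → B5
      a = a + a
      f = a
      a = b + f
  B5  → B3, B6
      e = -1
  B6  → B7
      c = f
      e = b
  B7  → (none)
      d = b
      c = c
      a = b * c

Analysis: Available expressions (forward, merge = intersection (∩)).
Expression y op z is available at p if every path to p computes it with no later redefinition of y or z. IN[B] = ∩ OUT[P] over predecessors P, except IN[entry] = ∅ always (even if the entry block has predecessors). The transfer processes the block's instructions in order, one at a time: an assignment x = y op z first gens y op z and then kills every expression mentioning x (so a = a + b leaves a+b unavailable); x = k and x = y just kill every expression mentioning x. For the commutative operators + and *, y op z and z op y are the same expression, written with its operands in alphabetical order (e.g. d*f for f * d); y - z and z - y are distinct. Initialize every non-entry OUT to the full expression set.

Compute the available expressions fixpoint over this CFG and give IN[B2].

Fixpoint table:
  B0:  IN={}  OUT={}
  B1:  IN={}  OUT={a-a}
  B2:  IN={a-a}  OUT={a-a, c*d}
  B3:  IN={c*d}  OUT={c*d}
  B4:  IN={c*d}  OUT={b+f, c*d}
  B5:  IN={b+f, c*d}  OUT={b+f, c*d}
  B6:  IN={b+f, c*d}  OUT={b+f}
  B7:  IN={}  OUT={b*c}

Merge at B2: IN[B2] = OUT[B1] = {a-a}

Answer: {a-a}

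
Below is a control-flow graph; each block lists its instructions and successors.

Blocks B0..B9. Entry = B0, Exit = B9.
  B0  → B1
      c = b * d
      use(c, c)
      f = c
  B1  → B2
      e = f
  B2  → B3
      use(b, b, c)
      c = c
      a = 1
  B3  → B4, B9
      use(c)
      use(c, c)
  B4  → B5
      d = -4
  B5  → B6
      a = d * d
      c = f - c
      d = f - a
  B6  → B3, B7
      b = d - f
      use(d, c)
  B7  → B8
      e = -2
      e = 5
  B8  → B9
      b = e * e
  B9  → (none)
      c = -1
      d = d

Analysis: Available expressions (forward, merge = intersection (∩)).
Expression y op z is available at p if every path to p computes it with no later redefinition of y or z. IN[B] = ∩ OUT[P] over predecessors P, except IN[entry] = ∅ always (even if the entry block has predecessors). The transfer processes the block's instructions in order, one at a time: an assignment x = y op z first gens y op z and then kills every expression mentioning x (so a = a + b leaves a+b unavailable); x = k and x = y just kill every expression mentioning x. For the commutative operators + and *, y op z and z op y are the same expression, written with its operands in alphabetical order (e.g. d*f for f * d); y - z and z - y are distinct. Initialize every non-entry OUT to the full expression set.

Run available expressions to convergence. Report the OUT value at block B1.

Answer: {b*d}

Derivation:
Per-block solution:
  B0:  IN={}  OUT={b*d}
  B1:  IN={b*d}  OUT={b*d}
  B2:  IN={b*d}  OUT={b*d}
  B3:  IN={}  OUT={}
  B4:  IN={}  OUT={}
  B5:  IN={}  OUT={f-a}
  B6:  IN={f-a}  OUT={d-f, f-a}
  B7:  IN={d-f, f-a}  OUT={d-f, f-a}
  B8:  IN={d-f, f-a}  OUT={d-f, e*e, f-a}
  B9:  IN={}  OUT={}

Merge at B1: IN[B1] = OUT[B0] = {b*d}
Applying B1's transfer function to that IN value gives OUT[B1] (row B1 above).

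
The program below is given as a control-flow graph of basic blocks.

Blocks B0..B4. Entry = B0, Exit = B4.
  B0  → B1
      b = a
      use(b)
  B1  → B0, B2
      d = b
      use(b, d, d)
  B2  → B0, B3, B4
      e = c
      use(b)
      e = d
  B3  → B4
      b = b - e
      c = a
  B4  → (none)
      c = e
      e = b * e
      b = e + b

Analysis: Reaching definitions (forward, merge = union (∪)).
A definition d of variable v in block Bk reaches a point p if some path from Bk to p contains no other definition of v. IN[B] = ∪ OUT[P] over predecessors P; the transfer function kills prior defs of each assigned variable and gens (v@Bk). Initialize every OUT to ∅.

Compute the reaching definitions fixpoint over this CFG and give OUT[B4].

Fixpoint table:
  B0: | IN={b@B0, d@B1, e@B2} | OUT={b@B0, d@B1, e@B2}
  B1: | IN={b@B0, d@B1, e@B2} | OUT={b@B0, d@B1, e@B2}
  B2: | IN={b@B0, d@B1, e@B2} | OUT={b@B0, d@B1, e@B2}
  B3: | IN={b@B0, d@B1, e@B2} | OUT={b@B3, c@B3, d@B1, e@B2}
  B4: | IN={b@B0, b@B3, c@B3, d@B1, e@B2} | OUT={b@B4, c@B4, d@B1, e@B4}

Merge at B4: IN[B4] = OUT[B2] ⊔ OUT[B3] = {b@B0, b@B3, c@B3, d@B1, e@B2}
Applying B4's transfer function to that IN value gives OUT[B4] (row B4 above).

Answer: {b@B4, c@B4, d@B1, e@B4}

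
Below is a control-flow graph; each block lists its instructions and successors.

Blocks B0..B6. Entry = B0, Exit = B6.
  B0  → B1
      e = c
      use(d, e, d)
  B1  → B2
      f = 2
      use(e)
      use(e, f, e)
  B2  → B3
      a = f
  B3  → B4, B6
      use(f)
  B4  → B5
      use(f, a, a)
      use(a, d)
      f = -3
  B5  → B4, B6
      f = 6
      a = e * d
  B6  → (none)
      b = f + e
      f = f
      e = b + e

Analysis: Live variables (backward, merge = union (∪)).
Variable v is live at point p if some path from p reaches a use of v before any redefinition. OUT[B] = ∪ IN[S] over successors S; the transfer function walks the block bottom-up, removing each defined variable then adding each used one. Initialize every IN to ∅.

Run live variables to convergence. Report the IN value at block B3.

Per-block solution:
  B0:   IN={c, d}   OUT={d, e}
  B1:   IN={d, e}   OUT={d, e, f}
  B2:   IN={d, e, f}   OUT={a, d, e, f}
  B3:   IN={a, d, e, f}   OUT={a, d, e, f}
  B4:   IN={a, d, e, f}   OUT={d, e}
  B5:   IN={d, e}   OUT={a, d, e, f}
  B6:   IN={e, f}   OUT={}

Merge at B3: OUT[B3] = IN[B4] ⊔ IN[B6] = {a, d, e, f}
Applying B3's transfer function to that OUT value gives IN[B3] (row B3 above).

Answer: {a, d, e, f}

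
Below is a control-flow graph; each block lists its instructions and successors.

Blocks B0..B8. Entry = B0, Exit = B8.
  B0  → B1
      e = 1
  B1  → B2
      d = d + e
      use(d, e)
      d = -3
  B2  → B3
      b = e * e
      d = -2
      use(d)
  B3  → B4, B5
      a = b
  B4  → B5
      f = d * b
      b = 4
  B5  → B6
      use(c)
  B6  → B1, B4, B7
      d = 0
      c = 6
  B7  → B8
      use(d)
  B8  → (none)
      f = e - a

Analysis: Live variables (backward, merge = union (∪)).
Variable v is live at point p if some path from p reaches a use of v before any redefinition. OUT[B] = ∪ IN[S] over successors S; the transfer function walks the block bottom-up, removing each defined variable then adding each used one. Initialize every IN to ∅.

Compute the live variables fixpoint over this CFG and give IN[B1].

Answer: {c, d, e}

Working:
Per-block solution:
  B0:   IN={c, d}   OUT={c, d, e}
  B1:   IN={c, d, e}   OUT={c, e}
  B2:   IN={c, e}   OUT={b, c, d, e}
  B3:   IN={b, c, d, e}   OUT={a, b, c, d, e}
  B4:   IN={a, b, c, d, e}   OUT={a, b, c, e}
  B5:   IN={a, b, c, e}   OUT={a, b, e}
  B6:   IN={a, b, e}   OUT={a, b, c, d, e}
  B7:   IN={a, d, e}   OUT={a, e}
  B8:   IN={a, e}   OUT={}

Merge at B1: OUT[B1] = IN[B2] = {c, e}
Applying B1's transfer function to that OUT value gives IN[B1] (row B1 above).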